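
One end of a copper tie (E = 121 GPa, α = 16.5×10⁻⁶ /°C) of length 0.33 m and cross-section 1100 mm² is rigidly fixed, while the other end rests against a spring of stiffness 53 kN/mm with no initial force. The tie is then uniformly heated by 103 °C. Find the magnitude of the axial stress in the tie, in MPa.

σ ≈ 23.9 MPa (compressive)

The unrestrained thermal change is αΔT L = 16.5×10⁻⁶ × 103 × 330 = 0.5608 mm.
With a force P in the spring, the elastic change of the tie is PL/(AE) and that of the spring is P/k; compatibility requires their sum to equal δ_free.
So P = δ_free / [L/(AE) + 1/k] = 0.5608 / [ 330/(1100×121×10³) + 1/(53×10³) ].
P = 0.5608 / 2.135×10⁻⁵ = 26270 N.
σ = P/A = 26270/1100 = 23.88 MPa.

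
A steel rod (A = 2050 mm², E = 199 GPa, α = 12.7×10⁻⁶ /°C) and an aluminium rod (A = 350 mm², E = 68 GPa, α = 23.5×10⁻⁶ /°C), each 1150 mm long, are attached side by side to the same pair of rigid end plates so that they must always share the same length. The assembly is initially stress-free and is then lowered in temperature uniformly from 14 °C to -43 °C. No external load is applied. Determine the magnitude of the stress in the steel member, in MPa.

The aluminium has the larger α, so on cooling it would change length more than the steel if both were free. The rigid plates force a common final length, so the aluminium is put into tension and the steel into compression, with equal and opposite forces P (no external load).
Setting the final lengths equal and cancelling L: (α₁ − α₂)ΔT = P/(A₁E₁) + P/(A₂E₂).
|α₁ − α₂|·ΔT = 10.8×10⁻⁶ × 57 = 0.0006156.
1/(A₁E₁) + 1/(A₂E₂) = 1/(2050×199×10³) + 1/(350×68×10³) = 4.447×10⁻⁸ N⁻¹.
P = 0.0006156 / 4.447×10⁻⁸ = 13840 N = 13.84 kN.
σ_{steel} = P/A₁ = 13840/2050 = 6.753 MPa, compressive.

σ ≈ 6.75 MPa (compressive)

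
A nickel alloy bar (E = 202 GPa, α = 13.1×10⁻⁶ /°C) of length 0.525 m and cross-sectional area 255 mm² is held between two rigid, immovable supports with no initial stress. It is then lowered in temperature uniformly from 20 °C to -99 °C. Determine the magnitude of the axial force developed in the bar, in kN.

The ends cannot move, so σ = EαΔT = 202×10³ × 13.1×10⁻⁶ × 119 = 314.9 MPa.
Axial force P = σA = 314.9 × 255 = 80300 N = 80.3 kN, tensile.

P ≈ 80.3 kN (tensile)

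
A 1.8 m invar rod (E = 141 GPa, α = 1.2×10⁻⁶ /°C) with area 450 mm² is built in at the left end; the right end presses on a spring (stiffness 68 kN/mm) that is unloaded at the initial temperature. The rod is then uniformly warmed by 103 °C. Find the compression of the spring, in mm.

δ ≈ 0.076 mm

Free thermal expansion: δ_free = αΔT L = 1.2×10⁻⁶ × 103 × 1800 = 0.2225 mm.
Let P be the compressive force at the spring. The rod shortens elastically by PL/(AE) and the spring compresses by P/k; together these equal δ_free.
So P = δ_free / [L/(AE) + 1/k] = 0.2225 / [ 1800/(450×141×10³) + 1/(68×10³) ].
P = 0.2225 / 4.307×10⁻⁵ = 5165 N.
Spring compression = P/k = 5165/(68×10³) = 0.07596 mm.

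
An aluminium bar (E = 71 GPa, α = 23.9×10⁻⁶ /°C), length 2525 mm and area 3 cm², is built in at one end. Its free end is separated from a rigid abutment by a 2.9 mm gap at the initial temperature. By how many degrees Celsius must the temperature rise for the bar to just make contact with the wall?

ΔT ≈ 48.1 °C

Contact occurs when the free expansion equals the gap: αΔT L = 2.9 mm.
So ΔT = g/(αL) = 2.9/(23.9×10⁻⁶ × 2525) = 48.06 °C.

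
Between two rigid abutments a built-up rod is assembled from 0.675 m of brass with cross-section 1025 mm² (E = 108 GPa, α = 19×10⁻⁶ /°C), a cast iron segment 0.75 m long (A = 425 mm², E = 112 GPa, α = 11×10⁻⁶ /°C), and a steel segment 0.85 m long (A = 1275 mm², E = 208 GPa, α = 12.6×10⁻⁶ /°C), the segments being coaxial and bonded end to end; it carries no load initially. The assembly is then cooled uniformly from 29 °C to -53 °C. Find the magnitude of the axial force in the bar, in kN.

If the supports were absent, the total length change would be Σ αᵢΔT Lᵢ = 19×10⁻⁶×82×675 + 11×10⁻⁶×82×750 + 12.6×10⁻⁶×82×850 = 2.606 mm.
Since the ends are fixed, an axial force P builds up, equal in every segment, with P · Σ Lᵢ/(AᵢEᵢ) = δ_free.
Σ Lᵢ/(AᵢEᵢ) = 675/(1025×108×10³) + 750/(425×112×10³) + 850/(1275×208×10³) = 2.506×10⁻⁵ mm/N.
P = 2.606 / 2.506×10⁻⁵ = 104000 N = 104 kN, tensile.

P ≈ 104 kN (tensile)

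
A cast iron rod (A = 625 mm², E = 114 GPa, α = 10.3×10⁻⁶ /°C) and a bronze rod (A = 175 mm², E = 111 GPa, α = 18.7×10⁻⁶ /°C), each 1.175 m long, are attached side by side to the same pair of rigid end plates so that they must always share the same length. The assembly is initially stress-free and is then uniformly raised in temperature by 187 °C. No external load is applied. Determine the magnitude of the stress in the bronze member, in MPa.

Both members must finish at the same length. With the larger α, the bronze tends to over-expand; the plates restrain it, putting the bronze in compression and the cast iron in tension. With no external load the two internal forces are equal and opposite, magnitude P.
Compatibility of the two members (thermal + elastic change equal): (α₁ − α₂)ΔT = P·[1/(A₁E₁) + 1/(A₂E₂)].
|α₁ − α₂|·ΔT = 8.4×10⁻⁶ × 187 = 0.001571.
1/(A₁E₁) + 1/(A₂E₂) = 1/(625×114×10³) + 1/(175×111×10³) = 6.552×10⁻⁸ N⁻¹.
So P = 0.001571 / 6.552×10⁻⁸ = 23.98 kN.
σ_{bronze} = P/A₂ = 23980/175 = 137 MPa, compressive.

σ ≈ 137 MPa (compressive)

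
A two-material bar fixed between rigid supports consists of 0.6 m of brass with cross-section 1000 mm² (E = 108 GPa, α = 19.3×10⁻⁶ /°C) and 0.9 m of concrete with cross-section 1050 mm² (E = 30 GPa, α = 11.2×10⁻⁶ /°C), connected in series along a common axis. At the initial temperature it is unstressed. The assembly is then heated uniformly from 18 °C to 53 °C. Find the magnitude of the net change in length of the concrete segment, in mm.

|ΔL| ≈ 0.282 mm

With the walls removed the bar would change length by δ_free = Σ αᵢΔT Lᵢ = 19.3×10⁻⁶×35×600 + 11.2×10⁻⁶×35×900 = 0.7581 mm.
The walls prevent any net length change, so an axial force P (same in every segment) develops. Compatibility: P · Σ Lᵢ/(AᵢEᵢ) = δ_free.
The series flexibility is Σ Lᵢ/(AᵢEᵢ) = 600/(1000×108×10³) + 900/(1050×30×10³) = 3.413×10⁻⁵ mm/N.
Hence P = δ_free / Σ(L/AE) = 0.7581/3.413×10⁻⁵ = 22.21 kN (compressive).
For the concrete segment, free thermal change = 11.2×10⁻⁶×35×900 = 0.3528 mm and elastic change from P = 22210×900/(1050×30×10³) = 0.6347 mm; these oppose, so the net change is 0.282 mm (segment shortens).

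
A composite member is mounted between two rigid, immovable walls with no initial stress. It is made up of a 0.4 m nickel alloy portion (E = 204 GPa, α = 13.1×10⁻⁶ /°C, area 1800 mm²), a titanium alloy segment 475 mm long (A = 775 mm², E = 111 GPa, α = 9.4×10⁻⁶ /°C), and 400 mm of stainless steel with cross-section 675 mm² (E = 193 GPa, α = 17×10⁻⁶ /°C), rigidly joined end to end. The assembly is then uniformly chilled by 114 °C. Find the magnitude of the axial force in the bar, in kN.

If the supports were absent, the total length change would be Σ αᵢΔT Lᵢ = 13.1×10⁻⁶×114×400 + 9.4×10⁻⁶×114×475 + 17×10⁻⁶×114×400 = 1.882 mm.
Since the ends are fixed, an axial force P builds up, equal in every segment, with P · Σ Lᵢ/(AᵢEᵢ) = δ_free.
Σ Lᵢ/(AᵢEᵢ) = 400/(1800×204×10³) + 475/(775×111×10³) + 400/(675×193×10³) = 9.681×10⁻⁶ mm/N.
Hence P = δ_free / Σ(L/AE) = 1.882/9.681×10⁻⁶ = 194.3 kN (tensile).

P ≈ 194 kN (tensile)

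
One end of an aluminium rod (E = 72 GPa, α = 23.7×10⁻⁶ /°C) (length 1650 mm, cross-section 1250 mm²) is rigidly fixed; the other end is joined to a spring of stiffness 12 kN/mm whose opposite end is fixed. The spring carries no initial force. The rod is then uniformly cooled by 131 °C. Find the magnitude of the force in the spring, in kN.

P ≈ 50.4 kN

Free thermal contraction: δ_free = αΔT L = 23.7×10⁻⁶ × 131 × 1650 = 5.123 mm.
Let P be the tensile force in the spring. The rod extends elastically by PL/(AE) and the spring stretches by P/k; together these equal δ_free.
P [ L/(AE) + 1/k ] = δ_free → P [ 1650/(1250×72×10³) + 1/(12×10³) ] = 5.123.
P = 5.123 / 0.0001017 = 50390 N.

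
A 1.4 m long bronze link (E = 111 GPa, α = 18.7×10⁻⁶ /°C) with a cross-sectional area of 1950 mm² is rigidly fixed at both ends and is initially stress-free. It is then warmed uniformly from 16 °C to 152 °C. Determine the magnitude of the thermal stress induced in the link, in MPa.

Because both ends are immovable the net strain is zero, and the suppressed thermal strain is αΔT = 18.7×10⁻⁶ × 136 = 2543.2×10⁻⁶.
Hence σ = E·αΔT = 111×10³ × 2543.2×10⁻⁶ = 282.3 MPa, compressive.

σ ≈ 282 MPa (compressive)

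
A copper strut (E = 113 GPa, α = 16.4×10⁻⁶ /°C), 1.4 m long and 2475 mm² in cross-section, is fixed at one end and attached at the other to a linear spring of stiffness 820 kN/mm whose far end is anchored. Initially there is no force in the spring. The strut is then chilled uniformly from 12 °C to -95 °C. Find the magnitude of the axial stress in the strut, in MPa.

σ ≈ 159 MPa (tensile)

If the spring were absent the strut would shorten by αΔT L = 16.4×10⁻⁶ × 107 × 1400 = 2.457 mm.
Let P be the tensile force in the spring. The strut extends elastically by PL/(AE) and the spring stretches by P/k; together these equal δ_free.
P [ L/(AE) + 1/k ] = δ_free → P [ 1400/(2475×113×10³) + 1/(820×10³) ] = 2.457.
P = 2.457 / 6.225×10⁻⁶ = 394600 N.
σ = P/A = 394600/2475 = 159.4 MPa.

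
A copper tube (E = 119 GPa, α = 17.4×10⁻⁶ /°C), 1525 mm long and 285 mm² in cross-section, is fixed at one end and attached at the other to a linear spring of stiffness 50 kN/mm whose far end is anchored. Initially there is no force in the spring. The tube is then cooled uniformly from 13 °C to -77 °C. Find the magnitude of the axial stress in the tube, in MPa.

If the spring were absent the tube would shorten by αΔT L = 17.4×10⁻⁶ × 90 × 1525 = 2.388 mm.
Let P be the tensile force in the spring. The tube extends elastically by PL/(AE) and the spring stretches by P/k; together these equal δ_free.
P [ L/(AE) + 1/k ] = δ_free → P [ 1525/(285×119×10³) + 1/(50×10³) ] = 2.388.
P = 2.388 / 6.497×10⁻⁵ = 36760 N.
σ = P/A = 36760/285 = 129 MPa.

σ ≈ 129 MPa (tensile)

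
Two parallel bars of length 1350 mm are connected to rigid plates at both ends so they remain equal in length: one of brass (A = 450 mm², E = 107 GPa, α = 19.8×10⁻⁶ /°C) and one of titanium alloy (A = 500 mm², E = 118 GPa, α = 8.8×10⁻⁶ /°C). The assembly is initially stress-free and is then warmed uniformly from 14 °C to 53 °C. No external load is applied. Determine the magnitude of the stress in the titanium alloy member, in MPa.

Equilibrium of a rigid end plate with no external load gives equal and opposite internal forces ±P in the two members. Since α_{brass} > α_{titanium alloy}, heating drives the brass into compression and the titanium alloy into tension.
Setting the final lengths equal and cancelling L: (α₁ − α₂)ΔT = P/(A₁E₁) + P/(A₂E₂).
|α₁ − α₂|·ΔT = 11×10⁻⁶ × 39 = 0.000429.
1/(A₁E₁) + 1/(A₂E₂) = 1/(450×107×10³) + 1/(500×118×10³) = 3.772×10⁻⁸ N⁻¹.
P = 0.000429 / 3.772×10⁻⁸ = 11370 N = 11.37 kN.
σ_{titanium alloy} = P/A₂ = 11370/500 = 22.75 MPa, tensile.

σ ≈ 22.7 MPa (tensile)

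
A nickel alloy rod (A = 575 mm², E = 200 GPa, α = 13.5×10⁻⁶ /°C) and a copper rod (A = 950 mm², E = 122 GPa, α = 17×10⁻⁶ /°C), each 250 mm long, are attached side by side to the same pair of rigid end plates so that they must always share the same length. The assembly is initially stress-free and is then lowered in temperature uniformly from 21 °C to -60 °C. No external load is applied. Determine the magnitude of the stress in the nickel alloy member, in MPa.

σ ≈ 28.5 MPa (compressive)

The copper has the larger α, so on cooling it would change length more than the nickel alloy if both were free. The rigid plates force a common final length, so the copper is put into tension and the nickel alloy into compression, with equal and opposite forces P (no external load).
Equating the net (thermal + elastic) strains gives |α₁ − α₂|·ΔT = P·[1/(A₁E₁) + 1/(A₂E₂)].
|α₁ − α₂|·ΔT = 3.5×10⁻⁶ × 81 = 0.0002835.
1/(A₁E₁) + 1/(A₂E₂) = 1/(575×200×10³) + 1/(950×122×10³) = 1.732×10⁻⁸ N⁻¹.
So P = 0.0002835 / 1.732×10⁻⁸ = 16.36 kN.
σ_{nickel alloy} = P/A₁ = 16360/575 = 28.46 MPa, compressive.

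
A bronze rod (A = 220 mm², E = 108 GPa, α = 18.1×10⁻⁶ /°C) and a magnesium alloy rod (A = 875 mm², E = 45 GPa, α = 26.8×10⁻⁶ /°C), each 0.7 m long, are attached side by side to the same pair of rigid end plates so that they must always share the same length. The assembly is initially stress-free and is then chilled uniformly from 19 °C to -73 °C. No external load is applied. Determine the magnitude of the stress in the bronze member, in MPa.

σ ≈ 53.9 MPa (compressive)

The magnesium alloy has the larger α, so on cooling it would change length more than the bronze if both were free. The rigid plates force a common final length, so the magnesium alloy is put into tension and the bronze into compression, with equal and opposite forces P (no external load).
Equating the net (thermal + elastic) strains gives |α₁ − α₂|·ΔT = P·[1/(A₁E₁) + 1/(A₂E₂)].
|α₁ − α₂|·ΔT = 8.7×10⁻⁶ × 92 = 0.0008004.
1/(A₁E₁) + 1/(A₂E₂) = 1/(220×108×10³) + 1/(875×45×10³) = 6.748×10⁻⁸ N⁻¹.
So P = 0.0008004 / 6.748×10⁻⁸ = 11.86 kN.
σ_{bronze} = P/A₁ = 11860/220 = 53.91 MPa, compressive.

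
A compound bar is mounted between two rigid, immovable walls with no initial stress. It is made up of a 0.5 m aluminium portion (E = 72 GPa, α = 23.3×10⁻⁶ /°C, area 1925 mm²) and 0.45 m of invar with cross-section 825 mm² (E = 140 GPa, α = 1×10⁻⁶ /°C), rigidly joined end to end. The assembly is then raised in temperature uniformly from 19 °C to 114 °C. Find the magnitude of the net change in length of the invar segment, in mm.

Free thermal expansion of the whole bar: Σ αᵢΔT Lᵢ = 23.3×10⁻⁶×95×500 + 1×10⁻⁶×95×450 = 1.15 mm.
The walls prevent any net length change, so an axial force P (same in every segment) develops. Compatibility: P · Σ Lᵢ/(AᵢEᵢ) = δ_free.
The series flexibility is Σ Lᵢ/(AᵢEᵢ) = 500/(1925×72×10³) + 450/(825×140×10³) = 7.504×10⁻⁶ mm/N.
Hence P = δ_free / Σ(L/AE) = 1.15/7.504×10⁻⁶ = 153.2 kN (compressive).
For the invar segment, free thermal change = 1×10⁻⁶×95×450 = 0.04275 mm and elastic change from P = 153200×450/(825×140×10³) = 0.5969 mm; these oppose, so the net change is 0.554 mm (segment shortens).

|ΔL| ≈ 0.554 mm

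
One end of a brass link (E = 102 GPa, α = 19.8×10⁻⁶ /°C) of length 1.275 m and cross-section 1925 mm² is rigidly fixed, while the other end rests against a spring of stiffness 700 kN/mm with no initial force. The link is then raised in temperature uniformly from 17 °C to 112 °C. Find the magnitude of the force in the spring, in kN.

Free thermal expansion: δ_free = αΔT L = 19.8×10⁻⁶ × 95 × 1275 = 2.398 mm.
Let P be the compressive force at the spring. The link shortens elastically by PL/(AE) and the spring compresses by P/k; together these equal δ_free.
So P = δ_free / [L/(AE) + 1/k] = 2.398 / [ 1275/(1925×102×10³) + 1/(700×10³) ].
P = 2.398 / 7.922×10⁻⁶ = 302700 N.

P ≈ 303 kN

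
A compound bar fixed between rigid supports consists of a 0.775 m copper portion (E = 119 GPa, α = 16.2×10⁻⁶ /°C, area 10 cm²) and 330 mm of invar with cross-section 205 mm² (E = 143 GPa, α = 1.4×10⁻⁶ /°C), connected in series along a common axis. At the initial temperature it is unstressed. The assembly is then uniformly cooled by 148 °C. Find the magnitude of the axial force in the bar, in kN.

If the supports were absent, the total length change would be Σ αᵢΔT Lᵢ = 16.2×10⁻⁶×148×775 + 1.4×10⁻⁶×148×330 = 1.927 mm.
Since the ends are fixed, an axial force P builds up, equal in every segment, with P · Σ Lᵢ/(AᵢEᵢ) = δ_free.
Σ Lᵢ/(AᵢEᵢ) = 775/(1000×119×10³) + 330/(205×143×10³) = 1.777×10⁻⁵ mm/N.
So P = 1.927 / 1.777×10⁻⁵ = 108.4 kN, tensile.

P ≈ 108 kN (tensile)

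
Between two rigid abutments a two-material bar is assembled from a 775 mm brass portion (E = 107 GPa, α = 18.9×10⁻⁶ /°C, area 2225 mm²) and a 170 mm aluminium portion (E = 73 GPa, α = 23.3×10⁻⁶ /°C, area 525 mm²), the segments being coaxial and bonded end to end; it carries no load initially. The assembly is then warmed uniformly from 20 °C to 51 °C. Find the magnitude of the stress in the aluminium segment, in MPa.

σ ≈ 143 MPa (compressive)

With the walls removed the bar would change length by δ_free = Σ αᵢΔT Lᵢ = 18.9×10⁻⁶×31×775 + 23.3×10⁻⁶×31×170 = 0.5769 mm.
Since the ends are fixed, an axial force P builds up, equal in every segment, with P · Σ Lᵢ/(AᵢEᵢ) = δ_free.
The series flexibility is Σ Lᵢ/(AᵢEᵢ) = 775/(2225×107×10³) + 170/(525×73×10³) = 7.691×10⁻⁶ mm/N.
P = 0.5769 / 7.691×10⁻⁶ = 75000 N = 75 kN, compressive.
σ_{aluminium} = P / A = 75000 / 525 = 142.9 MPa.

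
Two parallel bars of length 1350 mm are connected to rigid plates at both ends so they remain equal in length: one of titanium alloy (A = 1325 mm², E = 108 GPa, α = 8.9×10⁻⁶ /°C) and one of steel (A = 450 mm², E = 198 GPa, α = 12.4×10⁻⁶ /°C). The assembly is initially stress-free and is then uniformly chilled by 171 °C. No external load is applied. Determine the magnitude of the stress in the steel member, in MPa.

σ ≈ 73 MPa (tensile)

Both members must finish at the same length. With the larger α, the steel tends to over-contract; the plates restrain it, putting the steel in tension and the titanium alloy in compression. With no external load the two internal forces are equal and opposite, magnitude P.
Equating the net (thermal + elastic) strains gives |α₁ − α₂|·ΔT = P·[1/(A₁E₁) + 1/(A₂E₂)].
|α₁ − α₂|·ΔT = 3.5×10⁻⁶ × 171 = 0.0005985.
1/(A₁E₁) + 1/(A₂E₂) = 1/(1325×108×10³) + 1/(450×198×10³) = 1.821×10⁻⁸ N⁻¹.
P = 0.0005985 / 1.821×10⁻⁸ = 32860 N = 32.86 kN.
σ_{steel} = P/A₂ = 32860/450 = 73.03 MPa, tensile.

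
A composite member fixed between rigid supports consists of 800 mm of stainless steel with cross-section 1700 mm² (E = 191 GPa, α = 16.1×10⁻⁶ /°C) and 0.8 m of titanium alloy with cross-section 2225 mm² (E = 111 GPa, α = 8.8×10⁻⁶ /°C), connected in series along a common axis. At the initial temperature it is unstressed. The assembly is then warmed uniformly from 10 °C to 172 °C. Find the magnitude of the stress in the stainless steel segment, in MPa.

If the supports were absent, the total length change would be Σ αᵢΔT Lᵢ = 16.1×10⁻⁶×162×800 + 8.8×10⁻⁶×162×800 = 3.227 mm.
Since the ends are fixed, an axial force P builds up, equal in every segment, with P · Σ Lᵢ/(AᵢEᵢ) = δ_free.
Σ Lᵢ/(AᵢEᵢ) = 800/(1700×191×10³) + 800/(2225×111×10³) = 5.703×10⁻⁶ mm/N.
Hence P = δ_free / Σ(L/AE) = 3.227/5.703×10⁻⁶ = 565.8 kN (compressive).
σ_{stainless steel} = P / A = 565800 / 1700 = 332.9 MPa.

σ ≈ 333 MPa (compressive)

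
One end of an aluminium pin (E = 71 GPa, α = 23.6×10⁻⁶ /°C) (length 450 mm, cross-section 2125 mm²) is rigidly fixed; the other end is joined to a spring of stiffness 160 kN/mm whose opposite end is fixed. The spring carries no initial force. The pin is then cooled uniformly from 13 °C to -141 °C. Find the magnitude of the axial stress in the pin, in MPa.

σ ≈ 83.4 MPa (tensile)

The unrestrained thermal change is αΔT L = 23.6×10⁻⁶ × 154 × 450 = 1.635 mm.
With a force P in the spring, the elastic change of the pin is PL/(AE) and that of the spring is P/k; compatibility requires their sum to equal δ_free.
So P = δ_free / [L/(AE) + 1/k] = 1.635 / [ 450/(2125×71×10³) + 1/(160×10³) ].
P = 1.635 / 9.233×10⁻⁶ = 177100 N.
σ = P/A = 177100/2125 = 83.36 MPa.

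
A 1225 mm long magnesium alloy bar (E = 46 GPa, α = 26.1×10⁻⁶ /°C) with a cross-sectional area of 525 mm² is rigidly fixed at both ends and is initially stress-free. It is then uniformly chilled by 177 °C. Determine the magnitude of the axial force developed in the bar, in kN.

Full restraint means ε = 0, so the stress is σ = EαΔT = 46×10³ × 26.1×10⁻⁶ × 177 = 212.5 MPa.
P = AEαΔT = 525 × 46×10³ × 26.1×10⁻⁶ × 177 = 111.6 kN (tensile).

P ≈ 112 kN (tensile)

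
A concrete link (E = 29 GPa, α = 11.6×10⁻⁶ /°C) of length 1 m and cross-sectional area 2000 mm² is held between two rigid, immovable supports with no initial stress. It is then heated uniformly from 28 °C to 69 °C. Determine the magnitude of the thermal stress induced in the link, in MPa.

σ ≈ 13.8 MPa (compressive)

With length fixed, the mechanical strain must cancel the thermal strain αΔT = 11.6×10⁻⁶ × 41 = 475.6×10⁻⁶.
The stress required to suppress this strain is σ = Eε = 29×10³ × 475.6×10⁻⁶ = 13.79 MPa, compressive since the link is trying to expand.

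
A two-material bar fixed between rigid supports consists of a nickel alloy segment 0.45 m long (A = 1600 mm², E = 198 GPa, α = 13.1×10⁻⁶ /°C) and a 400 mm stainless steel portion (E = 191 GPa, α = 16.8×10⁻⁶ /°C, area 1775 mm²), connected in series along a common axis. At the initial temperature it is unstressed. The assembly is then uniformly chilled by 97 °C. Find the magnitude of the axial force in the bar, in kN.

With the walls removed the bar would change length by δ_free = Σ αᵢΔT Lᵢ = 13.1×10⁻⁶×97×450 + 16.8×10⁻⁶×97×400 = 1.224 mm.
Since the ends are fixed, an axial force P builds up, equal in every segment, with P · Σ Lᵢ/(AᵢEᵢ) = δ_free.
Σ Lᵢ/(AᵢEᵢ) = 450/(1600×198×10³) + 400/(1775×191×10³) = 2.6×10⁻⁶ mm/N.
So P = 1.224 / 2.6×10⁻⁶ = 470.6 kN, tensile.

P ≈ 471 kN (tensile)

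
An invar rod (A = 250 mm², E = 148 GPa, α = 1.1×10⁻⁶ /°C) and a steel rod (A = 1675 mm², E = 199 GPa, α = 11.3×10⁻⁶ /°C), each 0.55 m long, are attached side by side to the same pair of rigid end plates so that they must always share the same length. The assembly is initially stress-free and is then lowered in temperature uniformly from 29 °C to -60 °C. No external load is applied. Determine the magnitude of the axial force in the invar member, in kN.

P ≈ 30.2 kN (compressive in the invar)

Equilibrium of a rigid end plate with no external load gives equal and opposite internal forces ±P in the two members. Since α_{steel} > α_{invar}, cooling drives the steel into tension and the invar into compression.
Compatibility of the two members (thermal + elastic change equal): (α₁ − α₂)ΔT = P·[1/(A₁E₁) + 1/(A₂E₂)].
|α₁ − α₂|·ΔT = 10.2×10⁻⁶ × 89 = 0.0009078.
1/(A₁E₁) + 1/(A₂E₂) = 1/(250×148×10³) + 1/(1675×199×10³) = 3.003×10⁻⁸ N⁻¹.
So P = 0.0009078 / 3.003×10⁻⁸ = 30.23 kN.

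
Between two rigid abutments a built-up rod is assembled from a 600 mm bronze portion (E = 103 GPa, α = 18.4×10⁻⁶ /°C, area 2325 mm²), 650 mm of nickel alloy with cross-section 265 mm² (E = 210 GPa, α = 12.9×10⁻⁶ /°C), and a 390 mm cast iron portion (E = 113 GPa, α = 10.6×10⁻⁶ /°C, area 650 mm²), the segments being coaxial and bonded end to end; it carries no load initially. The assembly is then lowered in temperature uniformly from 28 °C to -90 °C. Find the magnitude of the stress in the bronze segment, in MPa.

Free thermal contraction of the whole bar: Σ αᵢΔT Lᵢ = 18.4×10⁻⁶×118×600 + 12.9×10⁻⁶×118×650 + 10.6×10⁻⁶×118×390 = 2.78 mm.
The rigid supports impose zero overall length change; the single axial force P common to all segments must satisfy P Σ Lᵢ/(AᵢEᵢ) = δ_free.
The series flexibility is Σ Lᵢ/(AᵢEᵢ) = 600/(2325×103×10³) + 650/(265×210×10³) + 390/(650×113×10³) = 1.95×10⁻⁵ mm/N.
Hence P = δ_free / Σ(L/AE) = 2.78/1.95×10⁻⁵ = 142.6 kN (tensile).
σ_{bronze} = P / A = 142600 / 2325 = 61.33 MPa.

σ ≈ 61.3 MPa (tensile)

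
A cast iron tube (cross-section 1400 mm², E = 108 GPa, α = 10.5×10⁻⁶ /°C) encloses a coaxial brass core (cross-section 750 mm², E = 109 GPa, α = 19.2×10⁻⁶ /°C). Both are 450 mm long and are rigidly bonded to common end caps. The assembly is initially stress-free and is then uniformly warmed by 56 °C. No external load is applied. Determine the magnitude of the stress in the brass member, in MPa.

σ ≈ 34.5 MPa (compressive)

Equilibrium of a rigid end plate with no external load gives equal and opposite internal forces ±P in the two members. Since α_{brass} > α_{cast iron}, heating drives the brass into compression and the cast iron into tension.
Equating the net (thermal + elastic) strains gives |α₁ − α₂|·ΔT = P·[1/(A₁E₁) + 1/(A₂E₂)].
|α₁ − α₂|·ΔT = 8.7×10⁻⁶ × 56 = 0.0004872.
1/(A₁E₁) + 1/(A₂E₂) = 1/(1400×108×10³) + 1/(750×109×10³) = 1.885×10⁻⁸ N⁻¹.
P = 0.0004872 / 1.885×10⁻⁸ = 25850 N = 25.85 kN.
σ_{brass} = P/A₂ = 25850/750 = 34.47 MPa, compressive.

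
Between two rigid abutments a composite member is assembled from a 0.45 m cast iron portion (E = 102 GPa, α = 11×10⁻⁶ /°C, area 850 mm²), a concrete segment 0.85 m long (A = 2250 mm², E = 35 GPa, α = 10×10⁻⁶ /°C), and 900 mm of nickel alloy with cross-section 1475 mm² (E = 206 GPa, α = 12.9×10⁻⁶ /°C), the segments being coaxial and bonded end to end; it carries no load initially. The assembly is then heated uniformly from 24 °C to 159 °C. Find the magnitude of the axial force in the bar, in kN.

With the walls removed the bar would change length by δ_free = Σ αᵢΔT Lᵢ = 11×10⁻⁶×135×450 + 10×10⁻⁶×135×850 + 12.9×10⁻⁶×135×900 = 3.383 mm.
The walls prevent any net length change, so an axial force P (same in every segment) develops. Compatibility: P · Σ Lᵢ/(AᵢEᵢ) = δ_free.
The series flexibility is Σ Lᵢ/(AᵢEᵢ) = 450/(850×102×10³) + 850/(2250×35×10³) + 900/(1475×206×10³) = 1.895×10⁻⁵ mm/N.
Hence P = δ_free / Σ(L/AE) = 3.383/1.895×10⁻⁵ = 178.6 kN (compressive).

P ≈ 179 kN (compressive)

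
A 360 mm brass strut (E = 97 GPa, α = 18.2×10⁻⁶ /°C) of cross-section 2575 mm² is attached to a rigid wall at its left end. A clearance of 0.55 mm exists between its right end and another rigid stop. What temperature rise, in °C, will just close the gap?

ΔT ≈ 83.9 °C

Contact occurs when the free expansion equals the gap: αΔT L = 0.55 mm.
ΔT = 0.55 / (18.2×10⁻⁶ × 360) = 83.94 °C.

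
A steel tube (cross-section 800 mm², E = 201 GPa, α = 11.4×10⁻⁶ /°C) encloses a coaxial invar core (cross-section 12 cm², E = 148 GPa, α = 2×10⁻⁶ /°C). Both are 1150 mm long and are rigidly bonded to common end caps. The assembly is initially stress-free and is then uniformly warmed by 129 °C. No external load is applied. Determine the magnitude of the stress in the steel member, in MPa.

σ ≈ 128 MPa (compressive)

Both members must finish at the same length. With the larger α, the steel tends to over-expand; the plates restrain it, putting the steel in compression and the invar in tension. With no external load the two internal forces are equal and opposite, magnitude P.
Compatibility of the two members (thermal + elastic change equal): (α₁ − α₂)ΔT = P·[1/(A₁E₁) + 1/(A₂E₂)].
|α₁ − α₂|·ΔT = 9.4×10⁻⁶ × 129 = 0.001213.
1/(A₁E₁) + 1/(A₂E₂) = 1/(800×201×10³) + 1/(1200×148×10³) = 1.185×10⁻⁸ N⁻¹.
P = 0.001213 / 1.185×10⁻⁸ = 102300 N = 102.3 kN.
σ_{steel} = P/A₁ = 102300/800 = 127.9 MPa, compressive.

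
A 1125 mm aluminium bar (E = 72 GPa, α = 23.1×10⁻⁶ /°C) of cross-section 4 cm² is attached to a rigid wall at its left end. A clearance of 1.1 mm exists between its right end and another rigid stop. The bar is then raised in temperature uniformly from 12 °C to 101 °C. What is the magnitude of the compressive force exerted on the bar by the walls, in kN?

P ≈ 31 kN

Free thermal elongation = αΔT L = 23.1×10⁻⁶ × 89 × 1125 = 2.313 mm.
The gap closes (δ_free > 1.1 mm) and the wall then resists a further 2.313 − 1.1 = 1.213 mm of expansion.
That suppressed elongation corresponds to σ = E·Δ/L = 72×10³ × 1.213/1125 = 77.62 MPa.
Force on the wall = σA = 77.62 × 400 mm² = 31.05 kN.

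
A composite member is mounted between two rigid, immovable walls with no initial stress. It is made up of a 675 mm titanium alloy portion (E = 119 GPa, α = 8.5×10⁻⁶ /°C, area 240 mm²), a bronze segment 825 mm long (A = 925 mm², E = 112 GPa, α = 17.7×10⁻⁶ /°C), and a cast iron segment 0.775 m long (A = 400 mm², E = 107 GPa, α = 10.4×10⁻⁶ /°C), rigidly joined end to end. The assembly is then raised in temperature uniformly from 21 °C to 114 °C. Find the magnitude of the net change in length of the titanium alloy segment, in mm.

If the supports were absent, the total length change would be Σ αᵢΔT Lᵢ = 8.5×10⁻⁶×93×675 + 17.7×10⁻⁶×93×825 + 10.4×10⁻⁶×93×775 = 2.641 mm.
The walls prevent any net length change, so an axial force P (same in every segment) develops. Compatibility: P · Σ Lᵢ/(AᵢEᵢ) = δ_free.
Σ Lᵢ/(AᵢEᵢ) = 675/(240×119×10³) + 825/(925×112×10³) + 775/(400×107×10³) = 4.971×10⁻⁵ mm/N.
P = 2.641 / 4.971×10⁻⁵ = 53140 N = 53.14 kN, compressive.
For the titanium alloy segment, free thermal change = 8.5×10⁻⁶×93×675 = 0.5336 mm and elastic change from P = 53140×675/(240×119×10³) = 1.256 mm; these oppose, so the net change is 0.722 mm (segment shortens).

|ΔL| ≈ 0.722 mm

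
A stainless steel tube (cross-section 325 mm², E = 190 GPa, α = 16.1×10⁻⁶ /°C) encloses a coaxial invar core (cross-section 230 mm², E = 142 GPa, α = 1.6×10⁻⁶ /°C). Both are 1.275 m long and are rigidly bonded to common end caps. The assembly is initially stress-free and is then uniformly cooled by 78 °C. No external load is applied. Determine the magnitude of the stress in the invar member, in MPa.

σ ≈ 105 MPa (compressive)

The stainless steel has the larger α, so on cooling it would change length more than the invar if both were free. The rigid plates force a common final length, so the stainless steel is put into tension and the invar into compression, with equal and opposite forces P (no external load).
Setting the final lengths equal and cancelling L: (α₁ − α₂)ΔT = P/(A₁E₁) + P/(A₂E₂).
|α₁ − α₂|·ΔT = 14.5×10⁻⁶ × 78 = 0.001131.
1/(A₁E₁) + 1/(A₂E₂) = 1/(325×190×10³) + 1/(230×142×10³) = 4.681×10⁻⁸ N⁻¹.
So P = 0.001131 / 4.681×10⁻⁸ = 24.16 kN.
σ_{invar} = P/A₂ = 24160/230 = 105 MPa, compressive.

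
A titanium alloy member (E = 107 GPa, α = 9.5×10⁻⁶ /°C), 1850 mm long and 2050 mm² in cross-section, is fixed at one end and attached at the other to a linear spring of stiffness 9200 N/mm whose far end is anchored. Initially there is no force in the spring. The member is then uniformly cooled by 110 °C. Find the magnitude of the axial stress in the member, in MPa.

σ ≈ 8.05 MPa (tensile)

Free thermal contraction: δ_free = αΔT L = 9.5×10⁻⁶ × 110 × 1850 = 1.933 mm.
Let P be the tensile force in the spring. The member extends elastically by PL/(AE) and the spring stretches by P/k; together these equal δ_free.
P [ L/(AE) + 1/k ] = δ_free → P [ 1850/(2050×107×10³) + 1/(9200) ] = 1.933.
P = 1.933 / 0.0001171 = 16510 N.
σ = P/A = 16510/2050 = 8.051 MPa.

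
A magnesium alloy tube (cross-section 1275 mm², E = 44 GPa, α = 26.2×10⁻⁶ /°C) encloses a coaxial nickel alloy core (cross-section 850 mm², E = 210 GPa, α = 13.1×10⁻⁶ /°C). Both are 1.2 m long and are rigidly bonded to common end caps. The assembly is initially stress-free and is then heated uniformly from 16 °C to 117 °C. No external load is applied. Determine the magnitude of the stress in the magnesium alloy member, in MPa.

σ ≈ 44.3 MPa (compressive)

Both members must finish at the same length. With the larger α, the magnesium alloy tends to over-expand; the plates restrain it, putting the magnesium alloy in compression and the nickel alloy in tension. With no external load the two internal forces are equal and opposite, magnitude P.
Setting the final lengths equal and cancelling L: (α₁ − α₂)ΔT = P/(A₁E₁) + P/(A₂E₂).
|α₁ − α₂|·ΔT = 13.1×10⁻⁶ × 101 = 0.001323.
1/(A₁E₁) + 1/(A₂E₂) = 1/(1275×44×10³) + 1/(850×210×10³) = 2.343×10⁻⁸ N⁻¹.
P = 0.001323 / 2.343×10⁻⁸ = 56480 N = 56.48 kN.
σ_{magnesium alloy} = P/A₁ = 56480/1275 = 44.3 MPa, compressive.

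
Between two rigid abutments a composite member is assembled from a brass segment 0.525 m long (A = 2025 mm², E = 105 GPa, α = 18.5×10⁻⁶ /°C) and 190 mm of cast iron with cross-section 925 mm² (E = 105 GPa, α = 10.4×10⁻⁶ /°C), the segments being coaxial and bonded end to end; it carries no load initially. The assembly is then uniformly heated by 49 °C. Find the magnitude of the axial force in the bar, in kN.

P ≈ 129 kN (compressive)

If the supports were absent, the total length change would be Σ αᵢΔT Lᵢ = 18.5×10⁻⁶×49×525 + 10.4×10⁻⁶×49×190 = 0.5727 mm.
Since the ends are fixed, an axial force P builds up, equal in every segment, with P · Σ Lᵢ/(AᵢEᵢ) = δ_free.
The series flexibility is Σ Lᵢ/(AᵢEᵢ) = 525/(2025×105×10³) + 190/(925×105×10³) = 4.425×10⁻⁶ mm/N.
So P = 0.5727 / 4.425×10⁻⁶ = 129.4 kN, compressive.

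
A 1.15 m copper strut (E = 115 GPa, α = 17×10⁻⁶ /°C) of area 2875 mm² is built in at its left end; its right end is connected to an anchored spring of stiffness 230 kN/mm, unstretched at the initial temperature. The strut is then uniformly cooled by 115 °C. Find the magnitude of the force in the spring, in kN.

The unrestrained thermal change is αΔT L = 17×10⁻⁶ × 115 × 1150 = 2.248 mm.
With a force P in the spring, the elastic change of the strut is PL/(AE) and that of the spring is P/k; compatibility requires their sum to equal δ_free.
So P = δ_free / [L/(AE) + 1/k] = 2.248 / [ 1150/(2875×115×10³) + 1/(230×10³) ].
P = 2.248 / 7.826×10⁻⁶ = 287300 N.

P ≈ 287 kN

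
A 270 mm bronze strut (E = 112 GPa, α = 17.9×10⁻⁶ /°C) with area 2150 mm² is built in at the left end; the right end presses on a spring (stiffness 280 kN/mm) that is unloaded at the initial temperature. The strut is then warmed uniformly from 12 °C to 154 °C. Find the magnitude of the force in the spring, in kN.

The unrestrained thermal change is αΔT L = 17.9×10⁻⁶ × 142 × 270 = 0.6863 mm.
With a force P in the spring, the elastic change of the strut is PL/(AE) and that of the spring is P/k; compatibility requires their sum to equal δ_free.
So P = δ_free / [L/(AE) + 1/k] = 0.6863 / [ 270/(2150×112×10³) + 1/(280×10³) ].
P = 0.6863 / 4.693×10⁻⁶ = 146200 N.

P ≈ 146 kN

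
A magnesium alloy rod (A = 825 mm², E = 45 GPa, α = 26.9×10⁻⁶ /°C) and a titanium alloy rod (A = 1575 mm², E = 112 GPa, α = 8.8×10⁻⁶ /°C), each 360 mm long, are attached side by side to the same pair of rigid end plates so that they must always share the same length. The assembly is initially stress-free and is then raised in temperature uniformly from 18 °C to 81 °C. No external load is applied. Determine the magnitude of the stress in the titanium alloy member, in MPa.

Equilibrium of a rigid end plate with no external load gives equal and opposite internal forces ±P in the two members. Since α_{magnesium alloy} > α_{titanium alloy}, heating drives the magnesium alloy into compression and the titanium alloy into tension.
Equating the net (thermal + elastic) strains gives |α₁ − α₂|·ΔT = P·[1/(A₁E₁) + 1/(A₂E₂)].
|α₁ − α₂|·ΔT = 18.1×10⁻⁶ × 63 = 0.00114.
1/(A₁E₁) + 1/(A₂E₂) = 1/(825×45×10³) + 1/(1575×112×10³) = 3.26×10⁻⁸ N⁻¹.
So P = 0.00114 / 3.26×10⁻⁸ = 34.97 kN.
σ_{titanium alloy} = P/A₂ = 34970/1575 = 22.21 MPa, tensile.

σ ≈ 22.2 MPa (tensile)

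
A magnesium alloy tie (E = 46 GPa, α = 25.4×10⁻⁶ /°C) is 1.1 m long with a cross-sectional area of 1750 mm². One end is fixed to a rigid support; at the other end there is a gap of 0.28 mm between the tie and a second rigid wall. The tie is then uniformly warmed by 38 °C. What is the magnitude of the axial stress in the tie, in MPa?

If the wall were absent the tie would grow by αΔT L = 25.4×10⁻⁶ × 38 × 1100 = 1.062 mm.
After closing the 0.28 mm clearance, 1.062 − 0.28 = 0.7817 mm of expansion remains to be suppressed by the wall.
Compatibility: PL/(AE) = 0.7817 mm, so σ = P/A = E × (0.7817/1100) = 32.69 MPa.

σ ≈ 32.7 MPa (compressive)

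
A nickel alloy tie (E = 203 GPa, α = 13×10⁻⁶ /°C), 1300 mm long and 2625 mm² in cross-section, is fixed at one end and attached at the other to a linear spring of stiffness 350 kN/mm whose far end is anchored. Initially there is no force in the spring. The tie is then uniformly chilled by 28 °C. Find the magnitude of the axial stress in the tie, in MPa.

σ ≈ 34 MPa (tensile)

Free thermal contraction: δ_free = αΔT L = 13×10⁻⁶ × 28 × 1300 = 0.4732 mm.
Let P be the tensile force in the spring. The tie extends elastically by PL/(AE) and the spring stretches by P/k; together these equal δ_free.
So P = δ_free / [L/(AE) + 1/k] = 0.4732 / [ 1300/(2625×203×10³) + 1/(350×10³) ].
P = 0.4732 / 5.297×10⁻⁶ = 89340 N.
σ = P/A = 89340/2625 = 34.03 MPa.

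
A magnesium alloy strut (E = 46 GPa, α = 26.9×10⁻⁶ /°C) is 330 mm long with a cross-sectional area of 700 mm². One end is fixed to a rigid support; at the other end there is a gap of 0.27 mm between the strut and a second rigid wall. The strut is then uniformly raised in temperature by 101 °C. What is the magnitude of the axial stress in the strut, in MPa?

Unrestrained expansion: δ_free = αΔT L = 26.9×10⁻⁶ × 101 × 330 = 0.8966 mm.
After closing the 0.27 mm clearance, 0.8966 − 0.27 = 0.6266 mm of expansion remains to be suppressed by the wall.
Compatibility: PL/(AE) = 0.6266 mm, so σ = P/A = E × (0.6266/330) = 87.34 MPa.

σ ≈ 87.3 MPa (compressive)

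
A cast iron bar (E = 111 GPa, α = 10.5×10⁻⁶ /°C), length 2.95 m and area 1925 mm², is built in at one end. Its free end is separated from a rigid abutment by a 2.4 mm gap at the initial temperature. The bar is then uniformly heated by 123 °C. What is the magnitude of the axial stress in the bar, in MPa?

If the wall were absent the bar would grow by αΔT L = 10.5×10⁻⁶ × 123 × 2950 = 3.81 mm.
The gap closes (δ_free > 2.4 mm) and the wall then resists a further 3.81 − 2.4 = 1.41 mm of expansion.
Compatibility: PL/(AE) = 1.41 mm, so σ = P/A = E × (1.41/2950) = 53.05 MPa.

σ ≈ 53.1 MPa (compressive)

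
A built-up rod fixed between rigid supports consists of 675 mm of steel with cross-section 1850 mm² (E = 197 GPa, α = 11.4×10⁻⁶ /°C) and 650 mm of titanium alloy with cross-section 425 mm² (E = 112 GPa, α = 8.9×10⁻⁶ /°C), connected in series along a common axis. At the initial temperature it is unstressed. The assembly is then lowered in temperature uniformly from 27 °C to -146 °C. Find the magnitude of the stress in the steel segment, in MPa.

σ ≈ 81.3 MPa (tensile)

With the walls removed the bar would change length by δ_free = Σ αᵢΔT Lᵢ = 11.4×10⁻⁶×173×675 + 8.9×10⁻⁶×173×650 = 2.332 mm.
The rigid supports impose zero overall length change; the single axial force P common to all segments must satisfy P Σ Lᵢ/(AᵢEᵢ) = δ_free.
The series flexibility is Σ Lᵢ/(AᵢEᵢ) = 675/(1850×197×10³) + 650/(425×112×10³) = 1.551×10⁻⁵ mm/N.
Hence P = δ_free / Σ(L/AE) = 2.332/1.551×10⁻⁵ = 150.4 kN (tensile).
σ_{steel} = P / A = 150400 / 1850 = 81.29 MPa.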